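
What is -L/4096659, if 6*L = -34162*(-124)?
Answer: -2118044/12289977 ≈ -0.17234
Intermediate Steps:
L = 2118044/3 (L = (-34162*(-124))/6 = (⅙)*4236088 = 2118044/3 ≈ 7.0602e+5)
-L/4096659 = -2118044/(3*4096659) = -1*2118044/12289977 = -2118044/12289977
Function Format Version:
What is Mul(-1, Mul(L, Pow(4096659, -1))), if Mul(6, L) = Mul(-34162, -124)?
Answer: Rational(-2118044, 12289977) ≈ -0.17234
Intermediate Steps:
L = Rational(2118044, 3) (L = Mul(Rational(1, 6), Mul(-34162, -124)) = Mul(Rational(1, 6), 4236088) = Rational(2118044, 3) ≈ 7.0602e+5)
Mul(-1, Mul(L, Pow(4096659, -1))) = Mul(-1, Mul(Rational(2118044, 3), Pow(4096659, -1))) = Mul(-1, Mul(Rational(2118044, 3), Rational(1, 4096659))) = Mul(-1, Rational(2118044, 12289977)) = Rational(-2118044, 12289977)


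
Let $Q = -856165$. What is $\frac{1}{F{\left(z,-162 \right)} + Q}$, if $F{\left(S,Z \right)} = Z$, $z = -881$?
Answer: $- \frac{1}{856327} \approx -1.1678 \cdot 10^{-6}$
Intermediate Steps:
$\frac{1}{F{\left(z,-162 \right)} + Q} = \frac{1}{-162 - 856165} = \frac{1}{-856327} = - \frac{1}{856327}$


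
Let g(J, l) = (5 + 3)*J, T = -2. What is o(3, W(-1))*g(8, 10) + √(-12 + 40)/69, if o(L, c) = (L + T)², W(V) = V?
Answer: 64 + 2*√7/69 ≈ 64.077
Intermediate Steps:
g(J, l) = 8*J
o(L, c) = (-2 + L)² (o(L, c) = (L - 2)² = (-2 + L)²)
o(3, W(-1))*g(8, 10) + √(-12 + 40)/69 = (-2 + 3)²*(8*8) + √(-12 + 40)/69 = 1²*64 + √28*(1/69) = 1*64 + (2*√7)*(1/69) = 64 + 2*√7/69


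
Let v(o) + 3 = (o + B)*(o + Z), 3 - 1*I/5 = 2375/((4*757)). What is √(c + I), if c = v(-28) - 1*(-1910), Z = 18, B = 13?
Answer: √4740440737/1514 ≈ 45.476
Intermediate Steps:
I = 33545/3028 (I = 15 - 11875/(4*757) = 15 - 11875/3028 = 33545/3028 ≈ 11.078)
v(o) = -3 + (13 + o)*(18 + o) (v(o) = -3 + (o + 13)*(o + 18) = -3 + (13 + o)*(18 + o))
c = 2057 (c = (231 + (-28)² + 31*(-28)) - 1*(-1910) = (231 + 784 - 868) + 1910 = 147 + 1910 = 2057)
√(c + I) = √(2057 + 33545/3028) = √(6262141/3028) = √4740440737/1514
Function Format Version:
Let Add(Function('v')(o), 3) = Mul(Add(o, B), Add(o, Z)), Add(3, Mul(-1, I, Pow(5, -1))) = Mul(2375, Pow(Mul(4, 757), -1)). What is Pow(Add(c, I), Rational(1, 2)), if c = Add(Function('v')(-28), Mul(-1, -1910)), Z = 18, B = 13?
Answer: Mul(Rational(1, 1514), Pow(4740440737, Rational(1, 2))) ≈ 45.476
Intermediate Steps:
I = Rational(33545, 3028) (I = Add(15, Mul(-5, Mul(2375, Pow(Mul(4, 757), -1)))) = Add(15, Mul(-5, Mul(2375, Pow(3028, -1)))) = Add(15, Mul(-5, Mul(2375, Rational(1, 3028)))) = Add(15, Mul(-5, Rational(2375, 3028))) = Add(15, Rational(-11875, 3028)) = Rational(33545, 3028) ≈ 11.078)
Function('v')(o) = Add(-3, Mul(Add(13, o), Add(18, o))) (Function('v')(o) = Add(-3, Mul(Add(o, 13), Add(o, 18))) = Add(-3, Mul(Add(13, o), Add(18, o))))
c = 2057 (c = Add(Add(231, Pow(-28, 2), Mul(31, -28)), Mul(-1, -1910)) = Add(Add(231, 784, -868), 1910) = Add(147, 1910) = 2057)
Pow(Add(c, I), Rational(1, 2)) = Pow(Add(2057, Rational(33545, 3028)), Rational(1, 2)) = Pow(Rational(6262141, 3028), Rational(1, 2)) = Mul(Rational(1, 1514), Pow(4740440737, Rational(1, 2)))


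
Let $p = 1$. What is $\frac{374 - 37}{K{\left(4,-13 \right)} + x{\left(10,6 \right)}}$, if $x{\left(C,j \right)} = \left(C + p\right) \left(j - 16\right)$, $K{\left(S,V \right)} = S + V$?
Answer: $- \frac{337}{119} \approx -2.8319$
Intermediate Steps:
$x{\left(C,j \right)} = \left(1 + C\right) \left(-16 + j\right)$ ($x{\left(C,j \right)} = \left(C + 1\right) \left(j - 16\right) = \left(1 + C\right) \left(-16 + j\right)$)
$\frac{374 - 37}{K{\left(4,-13 \right)} + x{\left(10,6 \right)}} = \frac{374 - 37}{\left(4 - 13\right) + \left(-16 + 6 - 160 + 10 \cdot 6\right)} = \frac{337}{-9 + \left(-16 + 6 - 160 + 60\right)} = \frac{337}{-9 - 110} = \frac{337}{-119} = 337 \left(- \frac{1}{119}\right) = - \frac{337}{119}$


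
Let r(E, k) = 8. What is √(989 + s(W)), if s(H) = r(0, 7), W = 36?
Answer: √997 ≈ 31.575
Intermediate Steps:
s(H) = 8
√(989 + s(W)) = √(989 + 8) = √997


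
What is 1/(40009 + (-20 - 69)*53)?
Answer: 1/35292 ≈ 2.8335e-5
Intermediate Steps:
1/(40009 + (-20 - 69)*53) = 1/(40009 - 89*53) = 1/(40009 - 4717) = 1/35292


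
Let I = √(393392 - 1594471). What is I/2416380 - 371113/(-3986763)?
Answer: 371113/3986763 + I*√1201079/2416380 ≈ 0.093086 + 0.00045355*I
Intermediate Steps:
I = I*√1201079 (I = √(-1201079) = I*√1201079 ≈ 1095.9*I)
I/2416380 - 371113/(-3986763) = (I*√1201079)/2416380 - 371113/(-3986763) = (I*√1201079)*(1/2416380) - 371113*(-1/3986763) = I*√1201079/2416380 + 371113/3986763 = 371113/3986763 + I*√1201079/2416380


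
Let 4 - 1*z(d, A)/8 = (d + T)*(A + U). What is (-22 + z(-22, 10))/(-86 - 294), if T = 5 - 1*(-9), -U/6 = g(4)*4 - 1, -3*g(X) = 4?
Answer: -1541/190 ≈ -8.1105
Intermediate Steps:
g(X) = -4/3 (g(X) = -⅓*4 = -4/3)
U = 38 (U = -6*(-4/3*4 - 1) = -6*(-16/3 - 1) = -6*(-19/3) = 38)
T = 14 (T = 5 + 9 = 14)
z(d, A) = 32 - 8*(14 + d)*(38 + A) (z(d, A) = 32 - 8*(d + 14)*(A + 38) = 32 - 8*(14 + d)*(38 + A))
(-22 + z(-22, 10))/(-86 - 294) = (-22 + (-4224 - 304*(-22) - 112*10 - 8*10*(-22)))/(-86 - 294) = (-22 + (-4224 + 6688 - 1120 + 1760))/(-380) = (-22 + 3104)*(-1/380) = 3082*(-1/380) = -1541/190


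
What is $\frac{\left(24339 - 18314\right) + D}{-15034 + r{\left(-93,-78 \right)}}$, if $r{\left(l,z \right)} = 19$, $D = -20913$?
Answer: $\frac{14888}{15015} \approx 0.99154$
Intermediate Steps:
$\frac{\left(24339 - 18314\right) + D}{-15034 + r{\left(-93,-78 \right)}} = \frac{\left(24339 - 18314\right) - 20913}{-15034 + 19} = \frac{6025 - 20913}{-15015} = \left(-14888\right) \left(- \frac{1}{15015}\right) = \frac{14888}{15015}$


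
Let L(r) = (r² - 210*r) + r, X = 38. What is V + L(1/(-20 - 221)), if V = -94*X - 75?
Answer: -211771037/58081 ≈ -3646.1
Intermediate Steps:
V = -3647 (V = -94*38 - 75 = -3572 - 75 = -3647)
L(r) = r² - 209*r
V + L(1/(-20 - 221)) = -3647 + (-209 + 1/(-20 - 221))/(-20 - 221) = -3647 + (-209 + 1/(-241))/(-241) = -3647 - (-209 - 1/241)/241 = -3647 - 1/241*(-50370/241) = -3647 + 50370/58081 = -211771037/58081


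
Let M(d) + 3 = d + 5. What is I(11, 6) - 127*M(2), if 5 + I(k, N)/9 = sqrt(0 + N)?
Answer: -553 + 9*sqrt(6) ≈ -530.96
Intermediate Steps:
M(d) = 2 + d (M(d) = -3 + (d + 5) = -3 + (5 + d) = 2 + d)
I(k, N) = -45 + 9*sqrt(N) (I(k, N) = -45 + 9*sqrt(0 + N) = -45 + 9*sqrt(N))
I(11, 6) - 127*M(2) = (-45 + 9*sqrt(6)) - 127*(2 + 2) = (-45 + 9*sqrt(6)) - 127*4 = (-45 + 9*sqrt(6)) - 508 = -553 + 9*sqrt(6)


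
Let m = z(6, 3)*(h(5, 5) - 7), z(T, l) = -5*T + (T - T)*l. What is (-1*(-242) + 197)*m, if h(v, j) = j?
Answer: 26340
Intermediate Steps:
z(T, l) = -5*T (z(T, l) = -5*T + 0*l = -5*T + 0 = -5*T)
m = 60 (m = (-5*6)*(5 - 7) = -30*(-2) = 60)
(-1*(-242) + 197)*m = (-1*(-242) + 197)*60 = (242 + 197)*60 = 439*60 = 26340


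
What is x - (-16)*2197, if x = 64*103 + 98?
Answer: 41842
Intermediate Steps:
x = 6690 (x = 6592 + 98 = 6690)
x - (-16)*2197 = 6690 - (-16)*2197 = 6690 - 1*(-35152) = 6690 + 35152 = 41842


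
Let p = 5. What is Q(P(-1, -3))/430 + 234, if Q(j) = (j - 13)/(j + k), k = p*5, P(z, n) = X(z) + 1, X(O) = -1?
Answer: 2515487/10750 ≈ 234.00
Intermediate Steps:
P(z, n) = 0 (P(z, n) = -1 + 1 = 0)
k = 25 (k = 5*5 = 25)
Q(j) = (-13 + j)/(25 + j) (Q(j) = (j - 13)/(j + 25) = (-13 + j)/(25 + j))
Q(P(-1, -3))/430 + 234 = ((-13 + 0)/(25 + 0))/430 + 234 = (-13/25)*(1/430) + 234 = ((1/25)*(-13))*(1/430) + 234 = -13/25*1/430 + 234 = -13/10750 + 234 = 2515487/10750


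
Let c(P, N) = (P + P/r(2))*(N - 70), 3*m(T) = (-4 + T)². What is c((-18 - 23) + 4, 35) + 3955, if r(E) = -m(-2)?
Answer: 61705/12 ≈ 5142.1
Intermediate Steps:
m(T) = (-4 + T)²/3
r(E) = -12 (r(E) = -(-4 - 2)²/3 = -(-6)²/3 = -36/3 = -1*12 = -12)
c(P, N) = 11*P*(-70 + N)/12 (c(P, N) = (P + P/(-12))*(N - 70) = (P + P*(-1/12))*(-70 + N) = (P - P/12)*(-70 + N) = (11*P/12)*(-70 + N) = 11*P*(-70 + N)/12)
c((-18 - 23) + 4, 35) + 3955 = 11*((-18 - 23) + 4)*(-70 + 35)/12 + 3955 = (11/12)*(-41 + 4)*(-35) + 3955 = (11/12)*(-37)*(-35) + 3955 = 14245/12 + 3955 = 61705/12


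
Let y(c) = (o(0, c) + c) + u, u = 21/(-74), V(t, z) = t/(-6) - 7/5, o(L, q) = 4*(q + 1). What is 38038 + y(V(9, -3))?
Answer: 1407007/37 ≈ 38027.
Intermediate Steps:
o(L, q) = 4 + 4*q (o(L, q) = 4*(1 + q) = 4 + 4*q)
V(t, z) = -7/5 - t/6 (V(t, z) = t*(-1/6) - 7*1/5 = -t/6 - 7/5 = -7/5 - t/6)
u = -21/74 (u = 21*(-1/74) = -21/74 ≈ -0.28378)
y(c) = 275/74 + 5*c (y(c) = ((4 + 4*c) + c) - 21/74 = (4 + 5*c) - 21/74 = 275/74 + 5*c)
38038 + y(V(9, -3)) = 38038 + (275/74 + 5*(-7/5 - 1/6*9)) = 38038 + (275/74 + 5*(-7/5 - 3/2)) = 38038 + (275/74 + 5*(-29/10)) = 38038 + (275/74 - 29/2) = 38038 - 399/37 = 1407007/37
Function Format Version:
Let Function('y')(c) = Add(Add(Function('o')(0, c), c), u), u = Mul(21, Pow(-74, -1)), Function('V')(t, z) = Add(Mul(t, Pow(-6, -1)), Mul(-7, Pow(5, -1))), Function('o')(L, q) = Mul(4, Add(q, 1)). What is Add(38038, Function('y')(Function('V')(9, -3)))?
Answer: Rational(1407007, 37) ≈ 38027.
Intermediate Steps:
Function('o')(L, q) = Add(4, Mul(4, q)) (Function('o')(L, q) = Mul(4, Add(1, q)) = Add(4, Mul(4, q)))
Function('V')(t, z) = Add(Rational(-7, 5), Mul(Rational(-1, 6), t)) (Function('V')(t, z) = Add(Mul(t, Rational(-1, 6)), Mul(-7, Rational(1, 5))) = Add(Mul(Rational(-1, 6), t), Rational(-7, 5)) = Add(Rational(-7, 5), Mul(Rational(-1, 6), t)))
u = Rational(-21, 74) (u = Mul(21, Rational(-1, 74)) = Rational(-21, 74) ≈ -0.28378)
Function('y')(c) = Add(Rational(275, 74), Mul(5, c)) (Function('y')(c) = Add(Add(Add(4, Mul(4, c)), c), Rational(-21, 74)) = Add(Add(4, Mul(5, c)), Rational(-21, 74)) = Add(Rational(275, 74), Mul(5, c)))
Add(38038, Function('y')(Function('V')(9, -3))) = Add(38038, Add(Rational(275, 74), Mul(5, Add(Rational(-7, 5), Mul(Rational(-1, 6), 9))))) = Add(38038, Add(Rational(275, 74), Mul(5, Add(Rational(-7, 5), Rational(-3, 2))))) = Add(38038, Add(Rational(275, 74), Mul(5, Rational(-29, 10)))) = Add(38038, Add(Rational(275, 74), Rational(-29, 2))) = Add(38038, Rational(-399, 37)) = Rational(1407007, 37)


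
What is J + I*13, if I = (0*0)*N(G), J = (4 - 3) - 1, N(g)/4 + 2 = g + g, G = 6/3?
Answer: 0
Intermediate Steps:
G = 2 (G = 6*(⅓) = 2)
N(g) = -8 + 8*g (N(g) = -8 + 4*(g + g) = -8 + 4*(2*g) = -8 + 8*g)
J = 0 (J = 1 - 1 = 0)
I = 0 (I = (0*0)*(-8 + 8*2) = 0*(-8 + 16) = 0*8 = 0)
J + I*13 = 0 + 0*13 = 0 + 0 = 0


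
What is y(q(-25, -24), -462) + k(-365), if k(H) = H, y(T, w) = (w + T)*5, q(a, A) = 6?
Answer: -2645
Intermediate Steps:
y(T, w) = 5*T + 5*w (y(T, w) = (T + w)*5 = 5*T + 5*w)
y(q(-25, -24), -462) + k(-365) = (5*6 + 5*(-462)) - 365 = (30 - 2310) - 365 = -2280 - 365 = -2645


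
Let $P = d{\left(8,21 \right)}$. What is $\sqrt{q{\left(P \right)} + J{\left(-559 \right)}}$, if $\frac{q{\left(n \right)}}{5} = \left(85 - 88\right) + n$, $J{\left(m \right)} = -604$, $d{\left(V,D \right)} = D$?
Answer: $i \sqrt{514} \approx 22.672 i$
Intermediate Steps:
$P = 21$
$q{\left(n \right)} = -15 + 5 n$ ($q{\left(n \right)} = 5 \left(\left(85 - 88\right) + n\right) = 5 \left(-3 + n\right) = -15 + 5 n$)
$\sqrt{q{\left(P \right)} + J{\left(-559 \right)}} = \sqrt{\left(-15 + 5 \cdot 21\right) - 604} = \sqrt{\left(-15 + 105\right) - 604} = \sqrt{90 - 604} = \sqrt{-514} = i \sqrt{514}$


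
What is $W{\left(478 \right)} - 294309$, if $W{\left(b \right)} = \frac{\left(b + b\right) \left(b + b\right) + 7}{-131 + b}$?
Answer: $- \frac{101211280}{347} \approx -2.9168 \cdot 10^{5}$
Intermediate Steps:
$W{\left(b \right)} = \frac{7 + 4 b^{2}}{-131 + b}$ ($W{\left(b \right)} = \frac{2 b 2 b + 7}{-131 + b} = \frac{4 b^{2} + 7}{-131 + b} = \frac{7 + 4 b^{2}}{-131 + b}$)
$W{\left(478 \right)} - 294309 = \frac{7 + 4 \cdot 478^{2}}{-131 + 478} - 294309 = \frac{7 + 4 \cdot 228484}{347} - 294309 = \frac{7 + 913936}{347} - 294309 = \frac{1}{347} \cdot 913943 - 294309 = \frac{913943}{347} - 294309 = - \frac{101211280}{347}$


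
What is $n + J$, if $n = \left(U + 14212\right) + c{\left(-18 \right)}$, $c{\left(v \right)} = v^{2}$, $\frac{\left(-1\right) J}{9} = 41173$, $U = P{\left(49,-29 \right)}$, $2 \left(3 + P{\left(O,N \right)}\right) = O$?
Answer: $- \frac{711999}{2} \approx -3.56 \cdot 10^{5}$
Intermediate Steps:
$P{\left(O,N \right)} = -3 + \frac{O}{2}$
$U = \frac{43}{2}$ ($U = -3 + \frac{1}{2} \cdot 49 = -3 + \frac{49}{2} = \frac{43}{2} \approx 21.5$)
$J = -370557$ ($J = \left(-9\right) 41173 = -370557$)
$n = \frac{29115}{2}$ ($n = \left(\frac{43}{2} + 14212\right) + \left(-18\right)^{2} = \frac{28467}{2} + 324 = \frac{29115}{2} \approx 14558.0$)
$n + J = \frac{29115}{2} - 370557 = - \frac{711999}{2}$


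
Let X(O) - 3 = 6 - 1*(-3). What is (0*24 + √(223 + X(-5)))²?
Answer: 235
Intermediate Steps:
X(O) = 12 (X(O) = 3 + (6 - 1*(-3)) = 3 + (6 + 3) = 3 + 9 = 12)
(0*24 + √(223 + X(-5)))² = (0*24 + √(223 + 12))² = (0 + √235)² = (√235)² = 235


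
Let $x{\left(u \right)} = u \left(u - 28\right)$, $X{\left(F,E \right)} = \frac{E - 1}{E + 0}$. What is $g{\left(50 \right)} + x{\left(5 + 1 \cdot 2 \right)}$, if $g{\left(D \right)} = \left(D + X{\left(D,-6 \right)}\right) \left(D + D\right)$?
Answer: $\frac{14909}{3} \approx 4969.7$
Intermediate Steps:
$X{\left(F,E \right)} = \frac{-1 + E}{E}$
$g{\left(D \right)} = 2 D \left(\frac{7}{6} + D\right)$ ($g{\left(D \right)} = \left(D + \frac{-1 - 6}{-6}\right) \left(D + D\right) = \left(D - - \frac{7}{6}\right) 2 D = \left(D + \frac{7}{6}\right) 2 D = \left(\frac{7}{6} + D\right) 2 D = 2 D \left(\frac{7}{6} + D\right)$)
$x{\left(u \right)} = u \left(-28 + u\right)$
$g{\left(50 \right)} + x{\left(5 + 1 \cdot 2 \right)} = \frac{1}{3} \cdot 50 \left(7 + 6 \cdot 50\right) + \left(5 + 1 \cdot 2\right) \left(-28 + \left(5 + 1 \cdot 2\right)\right) = \frac{1}{3} \cdot 50 \left(7 + 300\right) + \left(5 + 2\right) \left(-28 + \left(5 + 2\right)\right) = \frac{1}{3} \cdot 50 \cdot 307 + 7 \left(-28 + 7\right) = \frac{15350}{3} + 7 \left(-21\right) = \frac{15350}{3} - 147 = \frac{14909}{3}$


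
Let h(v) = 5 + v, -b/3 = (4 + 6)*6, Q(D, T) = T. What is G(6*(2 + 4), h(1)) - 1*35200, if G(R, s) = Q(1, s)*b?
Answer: -36280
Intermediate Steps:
b = -180 (b = -3*(4 + 6)*6 = -30*6 = -3*60 = -180)
G(R, s) = -180*s (G(R, s) = s*(-180) = -180*s)
G(6*(2 + 4), h(1)) - 1*35200 = -180*(5 + 1) - 1*35200 = -180*6 - 35200 = -1080 - 35200 = -36280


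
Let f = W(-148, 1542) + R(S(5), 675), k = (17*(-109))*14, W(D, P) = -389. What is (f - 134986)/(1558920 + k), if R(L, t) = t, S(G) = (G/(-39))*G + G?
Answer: -67350/766489 ≈ -0.087868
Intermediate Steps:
S(G) = G - G²/39 (S(G) = (G*(-1/39))*G + G = (-G/39)*G + G = -G²/39 + G = G - G²/39)
k = -25942 (k = -1853*14 = -25942)
f = 286 (f = -389 + 675 = 286)
(f - 134986)/(1558920 + k) = (286 - 134986)/(1558920 - 25942) = -134700/1532978 = -134700*1/1532978 = -67350/766489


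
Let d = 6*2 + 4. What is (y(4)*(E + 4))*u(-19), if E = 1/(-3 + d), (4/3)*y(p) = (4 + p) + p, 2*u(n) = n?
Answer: -9063/26 ≈ -348.58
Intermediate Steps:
u(n) = n/2
d = 16 (d = 12 + 4 = 16)
y(p) = 3 + 3*p/2 (y(p) = 3*((4 + p) + p)/4 = 3*(4 + 2*p)/4 = 3 + 3*p/2)
E = 1/13 (E = 1/(-3 + 16) = 1/13 ≈ 0.076923)
(y(4)*(E + 4))*u(-19) = ((3 + (3/2)*4)*(1/13 + 4))*((½)*(-19)) = ((3 + 6)*(53/13))*(-19/2) = (9*(53/13))*(-19/2) = (477/13)*(-19/2) = -9063/26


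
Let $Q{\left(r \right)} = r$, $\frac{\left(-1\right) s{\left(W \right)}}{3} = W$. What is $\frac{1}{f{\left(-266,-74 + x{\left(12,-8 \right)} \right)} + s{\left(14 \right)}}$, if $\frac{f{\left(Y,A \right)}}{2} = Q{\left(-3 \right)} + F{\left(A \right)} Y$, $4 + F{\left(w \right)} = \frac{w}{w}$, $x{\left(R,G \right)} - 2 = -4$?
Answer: $\frac{1}{1548} \approx 0.000646$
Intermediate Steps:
$s{\left(W \right)} = - 3 W$
$x{\left(R,G \right)} = -2$ ($x{\left(R,G \right)} = 2 - 4 = -2$)
$F{\left(w \right)} = -3$ ($F{\left(w \right)} = -4 + \frac{w}{w} = -4 + 1 = -3$)
$f{\left(Y,A \right)} = -6 - 6 Y$ ($f{\left(Y,A \right)} = 2 \left(-3 - 3 Y\right) = -6 - 6 Y$)
$\frac{1}{f{\left(-266,-74 + x{\left(12,-8 \right)} \right)} + s{\left(14 \right)}} = \frac{1}{\left(-6 - -1596\right) - 42} = \frac{1}{\left(-6 + 1596\right) - 42} = \frac{1}{1590 - 42} = \frac{1}{1548}$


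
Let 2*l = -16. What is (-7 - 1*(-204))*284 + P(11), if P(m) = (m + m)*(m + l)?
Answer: 56014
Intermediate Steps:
l = -8 (l = (½)*(-16) = -8)
P(m) = 2*m*(-8 + m) (P(m) = (m + m)*(m - 8) = (2*m)*(-8 + m) = 2*m*(-8 + m))
(-7 - 1*(-204))*284 + P(11) = (-7 - 1*(-204))*284 + 2*11*(-8 + 11) = (-7 + 204)*284 + 2*11*3 = 197*284 + 66 = 55948 + 66 = 56014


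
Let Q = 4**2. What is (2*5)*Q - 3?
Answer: 157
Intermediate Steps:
Q = 16
(2*5)*Q - 3 = (2*5)*16 - 3 = 10*16 - 3 = 160 - 3 = 157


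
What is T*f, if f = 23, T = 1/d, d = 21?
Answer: 23/21 ≈ 1.0952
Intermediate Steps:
T = 1/21 ≈ 0.047619
T*f = (1/21)*23 = 23/21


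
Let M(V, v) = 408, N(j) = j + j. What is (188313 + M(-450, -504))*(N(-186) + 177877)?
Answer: 33498921105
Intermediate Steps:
N(j) = 2*j
(188313 + M(-450, -504))*(N(-186) + 177877) = (188313 + 408)*(2*(-186) + 177877) = 188721*(-372 + 177877) = 188721*177505 = 33498921105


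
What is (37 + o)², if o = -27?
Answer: 100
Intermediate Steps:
(37 + o)² = (37 - 27)² = 10² = 100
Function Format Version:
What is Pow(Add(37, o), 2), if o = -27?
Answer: 100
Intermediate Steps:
Pow(Add(37, o), 2) = Pow(Add(37, -27), 2) = Pow(10, 2) = 100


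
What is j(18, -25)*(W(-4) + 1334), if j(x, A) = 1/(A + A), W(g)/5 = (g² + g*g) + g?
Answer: -737/25 ≈ -29.480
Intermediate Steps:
W(g) = 5*g + 10*g² (W(g) = 5*((g² + g*g) + g) = 5*((g² + g²) + g) = 5*(2*g² + g) = 5*(g + 2*g²) = 5*g + 10*g²)
j(x, A) = 1/(2*A)
j(18, -25)*(W(-4) + 1334) = ((½)/(-25))*(5*(-4)*(1 + 2*(-4)) + 1334) = ((½)*(-1/25))*(5*(-4)*(1 - 8) + 1334) = -(5*(-4)*(-7) + 1334)/50 = -(140 + 1334)/50 = -1/50*1474 = -737/25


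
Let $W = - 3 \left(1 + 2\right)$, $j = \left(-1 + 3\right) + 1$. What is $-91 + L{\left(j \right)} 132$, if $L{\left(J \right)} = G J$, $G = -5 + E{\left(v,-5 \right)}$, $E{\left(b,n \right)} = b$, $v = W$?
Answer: $-5635$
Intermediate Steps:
$j = 3$ ($j = 2 + 1 = 3$)
$W = -9$ ($W = \left(-3\right) 3 = -9$)
$v = -9$
$G = -14$ ($G = -5 - 9 = -14$)
$L{\left(J \right)} = - 14 J$
$-91 + L{\left(j \right)} 132 = -91 + \left(-14\right) 3 \cdot 132 = -91 - 5544 = -5635$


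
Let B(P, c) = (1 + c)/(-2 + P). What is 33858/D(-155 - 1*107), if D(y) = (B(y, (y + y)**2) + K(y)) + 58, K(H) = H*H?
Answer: 8938512/17862751 ≈ 0.50040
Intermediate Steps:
B(P, c) = (1 + c)/(-2 + P)
K(H) = H**2
D(y) = 58 + y**2 + (1 + 4*y**2)/(-2 + y) (D(y) = ((1 + (y + y)**2)/(-2 + y) + y**2) + 58 = ((1 + (2*y)**2)/(-2 + y) + y**2) + 58 = ((1 + 4*y**2)/(-2 + y) + y**2) + 58 = (y**2 + (1 + 4*y**2)/(-2 + y)) + 58 = 58 + y**2 + (1 + 4*y**2)/(-2 + y))
33858/D(-155 - 1*107) = 33858/(((-115 + (-155 - 1*107)**3 + 2*(-155 - 1*107)**2 + 58*(-155 - 1*107))/(-2 + (-155 - 1*107)))) = 33858/(((-115 + (-155 - 107)**3 + 2*(-155 - 107)**2 + 58*(-155 - 107))/(-2 + (-155 - 107)))) = 33858/(((-115 + (-262)**3 + 2*(-262)**2 + 58*(-262))/(-2 - 262))) = 33858/(((-115 - 17984728 + 2*68644 - 15196)/(-264))) = 33858/((-(-115 - 17984728 + 137288 - 15196)/264)) = 33858/((-1/264*(-17862751))) = 33858/(17862751/264) = 33858*(264/17862751) = 8938512/17862751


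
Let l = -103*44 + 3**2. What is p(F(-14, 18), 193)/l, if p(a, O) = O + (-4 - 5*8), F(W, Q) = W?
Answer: -149/4523 ≈ -0.032943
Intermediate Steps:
p(a, O) = -44 + O (p(a, O) = O + (-4 - 40) = O - 44 = -44 + O)
l = -4523 (l = -4532 + 9 = -4523)
p(F(-14, 18), 193)/l = (-44 + 193)/(-4523) = 149*(-1/4523) = -149/4523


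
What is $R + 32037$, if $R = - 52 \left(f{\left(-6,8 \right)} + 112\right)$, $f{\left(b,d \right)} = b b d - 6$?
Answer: $11549$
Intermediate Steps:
$f{\left(b,d \right)} = -6 + d b^{2}$ ($f{\left(b,d \right)} = b^{2} d - 6 = d b^{2} - 6 = -6 + d b^{2}$)
$R = -20488$ ($R = - 52 \left(\left(-6 + 8 \left(-6\right)^{2}\right) + 112\right) = - 52 \left(\left(-6 + 8 \cdot 36\right) + 112\right) = - 52 \left(\left(-6 + 288\right) + 112\right) = - 52 \left(282 + 112\right) = \left(-52\right) 394 = -20488$)
$R + 32037 = -20488 + 32037 = 11549$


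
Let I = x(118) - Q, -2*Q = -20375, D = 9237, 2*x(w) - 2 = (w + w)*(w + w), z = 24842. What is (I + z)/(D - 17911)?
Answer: -85007/17348 ≈ -4.9001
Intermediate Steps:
x(w) = 1 + 2*w**2 (x(w) = 1 + ((w + w)*(w + w))/2 = 1 + ((2*w)*(2*w))/2 = 1 + (4*w**2)/2 = 1 + 2*w**2)
Q = 20375/2 (Q = -1/2*(-20375) = 20375/2 ≈ 10188.)
I = 35323/2 (I = (1 + 2*118**2) - 1*20375/2 = (1 + 2*13924) - 20375/2 = (1 + 27848) - 20375/2 = 27849 - 20375/2 = 35323/2 ≈ 17662.)
(I + z)/(D - 17911) = (35323/2 + 24842)/(9237 - 17911) = (85007/2)/(-8674) = (85007/2)*(-1/8674) = -85007/17348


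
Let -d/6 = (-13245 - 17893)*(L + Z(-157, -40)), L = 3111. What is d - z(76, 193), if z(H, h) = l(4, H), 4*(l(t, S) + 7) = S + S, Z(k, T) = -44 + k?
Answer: 543669449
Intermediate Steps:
l(t, S) = -7 + S/2 (l(t, S) = -7 + (S + S)/4 = -7 + (2*S)/4 = -7 + S/2)
z(H, h) = -7 + H/2
d = 543669480 (d = -6*(-13245 - 17893)*(3111 + (-44 - 157)) = -(-186828)*(3111 - 201) = -(-186828)*2910 = -6*(-90611580) = 543669480)
d - z(76, 193) = 543669480 - (-7 + (½)*76) = 543669480 - (-7 + 38) = 543669480 - 1*31 = 543669480 - 31 = 543669449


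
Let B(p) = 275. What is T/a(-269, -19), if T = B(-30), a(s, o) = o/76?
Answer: -1100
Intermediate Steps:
a(s, o) = o/76 (a(s, o) = o*(1/76) = o/76)
T = 275
T/a(-269, -19) = 275/(((1/76)*(-19))) = 275/(-1/4) = 275*(-4) = -1100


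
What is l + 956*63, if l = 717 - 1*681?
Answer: 60264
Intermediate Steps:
l = 36 (l = 717 - 681 = 36)
l + 956*63 = 36 + 956*63 = 36 + 60228 = 60264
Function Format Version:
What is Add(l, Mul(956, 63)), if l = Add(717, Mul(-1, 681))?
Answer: 60264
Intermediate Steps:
l = 36 (l = Add(717, -681) = 36)
Add(l, Mul(956, 63)) = Add(36, Mul(956, 63)) = Add(36, 60228) = 60264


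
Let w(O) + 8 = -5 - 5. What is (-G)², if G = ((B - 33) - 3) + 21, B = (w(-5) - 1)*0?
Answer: 225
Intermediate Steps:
w(O) = -18 (w(O) = -8 + (-5 - 5) = -8 - 10 = -18)
B = 0 (B = (-18 - 1)*0 = -19*0 = 0)
G = -15 (G = ((0 - 33) - 3) + 21 = (-33 - 3) + 21 = -36 + 21 = -15)
(-G)² = (-1*(-15))² = 15² = 225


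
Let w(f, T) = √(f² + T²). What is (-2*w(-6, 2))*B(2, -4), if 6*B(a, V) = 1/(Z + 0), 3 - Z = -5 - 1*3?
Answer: -2*√10/33 ≈ -0.19165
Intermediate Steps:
Z = 11 (Z = 3 - (-5 - 1*3) = 3 - (-5 - 3) = 3 - 1*(-8) = 3 + 8 = 11)
w(f, T) = √(T² + f²)
B(a, V) = 1/66 (B(a, V) = 1/(6*(11 + 0)) = (⅙)/11 = (⅙)*(1/11) = 1/66)
(-2*w(-6, 2))*B(2, -4) = -2*√(2² + (-6)²)*(1/66) = -2*√(4 + 36)*(1/66) = -4*√10*(1/66) = -2*√10/33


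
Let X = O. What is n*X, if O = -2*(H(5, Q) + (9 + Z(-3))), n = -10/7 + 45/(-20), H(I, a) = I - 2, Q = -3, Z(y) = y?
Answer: 927/14 ≈ 66.214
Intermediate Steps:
H(I, a) = -2 + I
n = -103/28 (n = -10*⅐ + 45*(-1/20) = -10/7 - 9/4 = -103/28 ≈ -3.6786)
O = -18 (O = -2*((-2 + 5) + (9 - 3)) = -2*(3 + 6) = -2*9 = -18)
X = -18
n*X = -103/28*(-18) = 927/14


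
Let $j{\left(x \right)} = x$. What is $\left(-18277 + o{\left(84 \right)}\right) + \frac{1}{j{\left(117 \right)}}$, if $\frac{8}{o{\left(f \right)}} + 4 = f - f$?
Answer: $- \frac{2138642}{117} \approx -18279.0$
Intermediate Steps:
$o{\left(f \right)} = -2$ ($o{\left(f \right)} = \frac{8}{-4 + \left(f - f\right)} = \frac{8}{-4 + 0} = \frac{8}{-4} = 8 \left(- \frac{1}{4}\right) = -2$)
$\left(-18277 + o{\left(84 \right)}\right) + \frac{1}{j{\left(117 \right)}} = \left(-18277 - 2\right) + \frac{1}{117} = -18279 + \frac{1}{117} = - \frac{2138642}{117}$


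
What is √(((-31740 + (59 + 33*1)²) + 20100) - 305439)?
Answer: I*√308615 ≈ 555.53*I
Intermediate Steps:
√(((-31740 + (59 + 33*1)²) + 20100) - 305439) = √(((-31740 + (59 + 33)²) + 20100) - 305439) = √(((-31740 + 92²) + 20100) - 305439) = √(((-31740 + 8464) + 20100) - 305439) = √((-23276 + 20100) - 305439) = √(-3176 - 305439) = √(-308615) = I*√308615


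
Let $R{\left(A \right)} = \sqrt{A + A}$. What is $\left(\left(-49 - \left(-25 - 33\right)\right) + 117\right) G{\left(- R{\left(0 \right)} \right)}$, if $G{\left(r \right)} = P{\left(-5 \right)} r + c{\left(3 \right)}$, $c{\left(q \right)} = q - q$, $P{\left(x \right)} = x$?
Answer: $0$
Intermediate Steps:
$R{\left(A \right)} = \sqrt{2} \sqrt{A}$ ($R{\left(A \right)} = \sqrt{2 A} = \sqrt{2} \sqrt{A}$)
$c{\left(q \right)} = 0$
$G{\left(r \right)} = - 5 r$ ($G{\left(r \right)} = - 5 r + 0 = - 5 r$)
$\left(\left(-49 - \left(-25 - 33\right)\right) + 117\right) G{\left(- R{\left(0 \right)} \right)} = \left(\left(-49 - \left(-25 - 33\right)\right) + 117\right) \left(- 5 \left(- \sqrt{2} \sqrt{0}\right)\right) = \left(\left(-49 - -58\right) + 117\right) \left(- 5 \left(- \sqrt{2} \cdot 0\right)\right) = \left(\left(-49 + 58\right) + 117\right) \left(- 5 \left(\left(-1\right) 0\right)\right) = \left(9 + 117\right) \left(\left(-5\right) 0\right) = 126 \cdot 0 = 0$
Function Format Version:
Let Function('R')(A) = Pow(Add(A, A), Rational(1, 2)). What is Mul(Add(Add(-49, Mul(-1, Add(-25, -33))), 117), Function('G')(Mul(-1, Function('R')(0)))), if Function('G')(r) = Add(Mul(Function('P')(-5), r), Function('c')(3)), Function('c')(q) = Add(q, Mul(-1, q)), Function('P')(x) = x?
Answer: 0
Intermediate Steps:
Function('R')(A) = Mul(Pow(2, Rational(1, 2)), Pow(A, Rational(1, 2))) (Function('R')(A) = Pow(Mul(2, A), Rational(1, 2)) = Mul(Pow(2, Rational(1, 2)), Pow(A, Rational(1, 2))))
Function('c')(q) = 0
Function('G')(r) = Mul(-5, r) (Function('G')(r) = Add(Mul(-5, r), 0) = Mul(-5, r))
Mul(Add(Add(-49, Mul(-1, Add(-25, -33))), 117), Function('G')(Mul(-1, Function('R')(0)))) = Mul(Add(Add(-49, Mul(-1, Add(-25, -33))), 117), Mul(-5, Mul(-1, Mul(Pow(2, Rational(1, 2)), Pow(0, Rational(1, 2)))))) = Mul(Add(Add(-49, Mul(-1, -58)), 117), Mul(-5, Mul(-1, Mul(Pow(2, Rational(1, 2)), 0)))) = Mul(Add(Add(-49, 58), 117), Mul(-5, Mul(-1, 0))) = Mul(Add(9, 117), Mul(-5, 0)) = Mul(126, 0) = 0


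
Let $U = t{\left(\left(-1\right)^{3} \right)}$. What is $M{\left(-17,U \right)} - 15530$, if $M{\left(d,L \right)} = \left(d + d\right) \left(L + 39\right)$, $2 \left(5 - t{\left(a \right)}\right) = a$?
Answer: $-17043$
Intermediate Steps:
$t{\left(a \right)} = 5 - \frac{a}{2}$
$U = \frac{11}{2}$ ($U = 5 - \frac{\left(-1\right)^{3}}{2} = 5 - - \frac{1}{2} = 5 + \frac{1}{2} = \frac{11}{2} \approx 5.5$)
$M{\left(d,L \right)} = 2 d \left(39 + L\right)$
$M{\left(-17,U \right)} - 15530 = 2 \left(-17\right) \left(39 + \frac{11}{2}\right) - 15530 = 2 \left(-17\right) \frac{89}{2} - 15530 = -1513 - 15530 = -17043$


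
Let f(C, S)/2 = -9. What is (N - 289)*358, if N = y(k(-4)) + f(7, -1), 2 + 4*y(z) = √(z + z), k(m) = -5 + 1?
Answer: -110085 + 179*I*√2 ≈ -1.1009e+5 + 253.14*I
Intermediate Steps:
k(m) = -4
y(z) = -½ + √2*√z/4 (y(z) = -½ + √(z + z)/4 = -½ + √(2*z)/4 = -½ + (√2*√z)/4 = -½ + √2*√z/4)
f(C, S) = -18 (f(C, S) = 2*(-9) = -18)
N = -37/2 + I*√2/2 (N = (-½ + √2*√(-4)/4) - 18 = (-½ + √2*(2*I)/4) - 18 = (-½ + I*√2/2) - 18 = -37/2 + I*√2/2 ≈ -18.5 + 0.70711*I)
(N - 289)*358 = ((-37/2 + I*√2/2) - 289)*358 = (-615/2 + I*√2/2)*358 = -110085 + 179*I*√2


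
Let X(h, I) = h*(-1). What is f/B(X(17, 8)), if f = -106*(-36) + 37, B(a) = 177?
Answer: 3853/177 ≈ 21.768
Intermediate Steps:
X(h, I) = -h
f = 3853 (f = 3816 + 37 = 3853)
f/B(X(17, 8)) = 3853/177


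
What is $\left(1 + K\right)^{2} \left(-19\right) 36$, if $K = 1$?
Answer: $-2736$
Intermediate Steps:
$\left(1 + K\right)^{2} \left(-19\right) 36 = \left(1 + 1\right)^{2} \left(-19\right) 36 = 2^{2} \left(-19\right) 36 = 4 \left(-19\right) 36 = \left(-76\right) 36 = -2736$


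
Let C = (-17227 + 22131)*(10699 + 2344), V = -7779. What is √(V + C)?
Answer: √63955093 ≈ 7997.2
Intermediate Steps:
C = 63962872 (C = 4904*13043 = 63962872)
√(V + C) = √(-7779 + 63962872) = √63955093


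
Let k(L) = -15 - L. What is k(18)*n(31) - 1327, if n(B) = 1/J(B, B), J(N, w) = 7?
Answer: -9322/7 ≈ -1331.7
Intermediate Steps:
n(B) = ⅐ (n(B) = 1/7 = ⅐)
k(18)*n(31) - 1327 = (-15 - 1*18)*(⅐) - 1327 = (-15 - 18)*(⅐) - 1327 = -33*⅐ - 1327 = -33/7 - 1327 = -9322/7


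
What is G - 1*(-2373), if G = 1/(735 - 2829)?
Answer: 4969061/2094 ≈ 2373.0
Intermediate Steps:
G = -1/2094 (G = 1/(-2094) = -1/2094 ≈ -0.00047755)
G - 1*(-2373) = -1/2094 - 1*(-2373) = -1/2094 + 2373 = 4969061/2094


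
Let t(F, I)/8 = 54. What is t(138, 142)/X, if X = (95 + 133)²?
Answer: 3/361 ≈ 0.0083102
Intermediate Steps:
X = 51984 (X = 228² = 51984)
t(F, I) = 432 (t(F, I) = 8*54 = 432)
t(138, 142)/X = 432/51984 = 432*(1/51984) = 3/361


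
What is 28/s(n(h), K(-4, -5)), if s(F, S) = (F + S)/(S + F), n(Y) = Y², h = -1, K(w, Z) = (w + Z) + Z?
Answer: 28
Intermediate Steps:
K(w, Z) = w + 2*Z (K(w, Z) = (Z + w) + Z = w + 2*Z)
s(F, S) = 1 (s(F, S) = (F + S)/(F + S) = 1)
28/s(n(h), K(-4, -5)) = 28/1 = 28*1 = 28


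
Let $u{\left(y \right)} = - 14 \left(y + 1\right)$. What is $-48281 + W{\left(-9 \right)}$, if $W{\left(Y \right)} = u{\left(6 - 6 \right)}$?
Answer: $-48295$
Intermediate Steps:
$u{\left(y \right)} = -14 - 14 y$ ($u{\left(y \right)} = - 14 \left(1 + y\right) = -14 - 14 y$)
$W{\left(Y \right)} = -14$ ($W{\left(Y \right)} = -14 - 14 \left(6 - 6\right) = -14 - 0 = -14 + 0 = -14$)
$-48281 + W{\left(-9 \right)} = -48281 - 14 = -48295$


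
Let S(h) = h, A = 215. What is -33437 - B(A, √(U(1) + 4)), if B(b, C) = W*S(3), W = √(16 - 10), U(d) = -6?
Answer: -33437 - 3*√6 ≈ -33444.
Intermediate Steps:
W = √6 ≈ 2.4495
B(b, C) = 3*√6 (B(b, C) = √6*3 = 3*√6)
-33437 - B(A, √(U(1) + 4)) = -33437 - 3*√6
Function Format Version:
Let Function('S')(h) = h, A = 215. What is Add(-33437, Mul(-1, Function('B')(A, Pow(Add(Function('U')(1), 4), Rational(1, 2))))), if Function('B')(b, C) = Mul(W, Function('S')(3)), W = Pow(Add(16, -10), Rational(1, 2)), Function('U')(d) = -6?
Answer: Add(-33437, Mul(-3, Pow(6, Rational(1, 2)))) ≈ -33444.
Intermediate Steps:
W = Pow(6, Rational(1, 2)) ≈ 2.4495
Function('B')(b, C) = Mul(3, Pow(6, Rational(1, 2))) (Function('B')(b, C) = Mul(Pow(6, Rational(1, 2)), 3) = Mul(3, Pow(6, Rational(1, 2))))
Add(-33437, Mul(-1, Function('B')(A, Pow(Add(Function('U')(1), 4), Rational(1, 2))))) = Add(-33437, Mul(-1, Mul(3, Pow(6, Rational(1, 2))))) = Add(-33437, Mul(-3, Pow(6, Rational(1, 2))))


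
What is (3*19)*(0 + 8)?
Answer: 456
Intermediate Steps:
(3*19)*(0 + 8) = 57*8 = 456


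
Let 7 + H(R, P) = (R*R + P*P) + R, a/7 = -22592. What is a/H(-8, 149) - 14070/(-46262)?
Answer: -1750750057/257332375 ≈ -6.8035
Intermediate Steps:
a = -158144 (a = 7*(-22592) = -158144)
H(R, P) = -7 + R + P**2 + R**2 (H(R, P) = -7 + ((R*R + P*P) + R) = -7 + ((R**2 + P**2) + R) = -7 + ((P**2 + R**2) + R) = -7 + (R + P**2 + R**2) = -7 + R + P**2 + R**2)
a/H(-8, 149) - 14070/(-46262) = -158144/(-7 - 8 + 149**2 + (-8)**2) - 14070/(-46262) = -158144/(-7 - 8 + 22201 + 64) - 14070*(-1/46262) = -158144/22250 + 7035/23131 = -158144*1/22250 + 7035/23131 = -79072/11125 + 7035/23131 = -1750750057/257332375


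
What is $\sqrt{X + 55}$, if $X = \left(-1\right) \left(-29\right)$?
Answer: $2 \sqrt{21} \approx 9.1651$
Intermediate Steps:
$X = 29$
$\sqrt{X + 55} = \sqrt{29 + 55} = \sqrt{84} = 2 \sqrt{21}$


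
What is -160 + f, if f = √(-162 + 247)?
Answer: -160 + √85 ≈ -150.78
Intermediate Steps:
f = √85 ≈ 9.2195
-160 + f = -160 + √85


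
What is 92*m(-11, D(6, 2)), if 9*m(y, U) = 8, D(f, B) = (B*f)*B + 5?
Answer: 736/9 ≈ 81.778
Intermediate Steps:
D(f, B) = 5 + f*B**2 (D(f, B) = f*B**2 + 5 = 5 + f*B**2)
m(y, U) = 8/9 (m(y, U) = (1/9)*8 = 8/9)
92*m(-11, D(6, 2)) = 92*(8/9) = 736/9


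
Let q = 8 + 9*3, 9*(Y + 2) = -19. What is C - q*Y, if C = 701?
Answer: 7604/9 ≈ 844.89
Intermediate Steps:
Y = -37/9 (Y = -2 + (1/9)*(-19) = -2 - 19/9 = -37/9 ≈ -4.1111)
q = 35 (q = 8 + 27 = 35)
C - q*Y = 701 - 35*(-37)/9 = 701 - 1*(-1295/9) = 701 + 1295/9 = 7604/9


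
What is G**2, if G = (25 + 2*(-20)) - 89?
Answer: 10816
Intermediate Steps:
G = -104 (G = (25 - 40) - 89 = -15 - 89 = -104)
G**2 = (-104)**2 = 10816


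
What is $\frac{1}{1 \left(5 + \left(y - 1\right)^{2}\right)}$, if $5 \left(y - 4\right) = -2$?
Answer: $\frac{25}{294} \approx 0.085034$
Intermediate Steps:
$y = \frac{18}{5}$ ($y = 4 + \frac{1}{5} \left(-2\right) = 4 - \frac{2}{5} = \frac{18}{5} \approx 3.6$)
$\frac{1}{1 \left(5 + \left(y - 1\right)^{2}\right)} = \frac{1}{1 \left(5 + \left(\frac{18}{5} - 1\right)^{2}\right)} = \frac{1}{1 \left(5 + \left(\frac{13}{5}\right)^{2}\right)} = \frac{1}{1 \left(5 + \frac{169}{25}\right)} = \frac{1}{1 \cdot \frac{294}{25}} = \frac{1}{\frac{294}{25}} = \frac{25}{294}$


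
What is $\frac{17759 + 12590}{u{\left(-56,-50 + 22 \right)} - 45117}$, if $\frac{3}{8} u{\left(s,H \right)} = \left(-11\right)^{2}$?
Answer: $- \frac{91047}{134383} \approx -0.67752$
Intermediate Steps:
$u{\left(s,H \right)} = \frac{968}{3}$ ($u{\left(s,H \right)} = \frac{8 \left(-11\right)^{2}}{3} = \frac{8}{3} \cdot 121 = \frac{968}{3}$)
$\frac{17759 + 12590}{u{\left(-56,-50 + 22 \right)} - 45117} = \frac{17759 + 12590}{\frac{968}{3} - 45117} = \frac{30349}{- \frac{134383}{3}} = 30349 \left(- \frac{3}{134383}\right) = - \frac{91047}{134383}$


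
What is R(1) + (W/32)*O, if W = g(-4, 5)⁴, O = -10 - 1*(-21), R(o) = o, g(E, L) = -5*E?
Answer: 55001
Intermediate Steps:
O = 11 (O = -10 + 21 = 11)
W = 160000 (W = (-5*(-4))⁴ = 20⁴ = 160000)
R(1) + (W/32)*O = 1 + (160000/32)*11 = 1 + (160000*(1/32))*11 = 1 + 5000*11 = 1 + 55000 = 55001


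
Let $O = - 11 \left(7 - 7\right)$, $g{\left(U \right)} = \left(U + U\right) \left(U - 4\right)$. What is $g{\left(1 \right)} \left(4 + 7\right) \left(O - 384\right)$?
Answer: $25344$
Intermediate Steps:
$g{\left(U \right)} = 2 U \left(-4 + U\right)$
$O = 0$ ($O = \left(-11\right) 0 = 0$)
$g{\left(1 \right)} \left(4 + 7\right) \left(O - 384\right) = 2 \cdot 1 \left(-4 + 1\right) \left(4 + 7\right) \left(0 - 384\right) = 2 \cdot 1 \left(-3\right) 11 \left(-384\right) = \left(-6\right) 11 \left(-384\right) = \left(-66\right) \left(-384\right) = 25344$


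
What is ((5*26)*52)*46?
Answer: 310960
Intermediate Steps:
((5*26)*52)*46 = (130*52)*46 = 6760*46 = 310960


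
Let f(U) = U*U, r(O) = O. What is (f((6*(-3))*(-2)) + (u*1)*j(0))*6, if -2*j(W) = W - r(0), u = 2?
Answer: 7776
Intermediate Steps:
f(U) = U²
j(W) = -W/2 (j(W) = -(W - 1*0)/2 = -(W + 0)/2 = -W/2)
(f((6*(-3))*(-2)) + (u*1)*j(0))*6 = (((6*(-3))*(-2))² + (2*1)*(-½*0))*6 = ((-18*(-2))² + 2*0)*6 = (36² + 0)*6 = (1296 + 0)*6 = 1296*6 = 7776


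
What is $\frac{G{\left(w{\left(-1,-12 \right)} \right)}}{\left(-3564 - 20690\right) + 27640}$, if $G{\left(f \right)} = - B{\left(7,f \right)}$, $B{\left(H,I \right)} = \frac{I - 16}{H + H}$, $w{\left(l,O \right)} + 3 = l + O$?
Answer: $\frac{8}{11851} \approx 0.00067505$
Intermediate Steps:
$w{\left(l,O \right)} = -3 + O + l$ ($w{\left(l,O \right)} = -3 + \left(l + O\right) = -3 + \left(O + l\right) = -3 + O + l$)
$B{\left(H,I \right)} = \frac{-16 + I}{2 H}$
$G{\left(f \right)} = \frac{8}{7} - \frac{f}{14}$ ($G{\left(f \right)} = - \frac{-16 + f}{2 \cdot 7} = - (- \frac{8}{7} + \frac{f}{14}) = \frac{8}{7} - \frac{f}{14}$)
$\frac{G{\left(w{\left(-1,-12 \right)} \right)}}{\left(-3564 - 20690\right) + 27640} = \frac{\frac{8}{7} - \frac{-3 - 12 - 1}{14}}{\left(-3564 - 20690\right) + 27640} = \frac{\frac{8}{7} - - \frac{8}{7}}{-24254 + 27640} = \frac{\frac{8}{7} + \frac{8}{7}}{3386} = \frac{16}{7} \cdot \frac{1}{3386} = \frac{8}{11851}$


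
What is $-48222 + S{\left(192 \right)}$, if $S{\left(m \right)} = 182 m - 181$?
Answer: $-13459$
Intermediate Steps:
$S{\left(m \right)} = -181 + 182 m$
$-48222 + S{\left(192 \right)} = -48222 + \left(-181 + 182 \cdot 192\right) = -48222 + \left(-181 + 34944\right) = -48222 + 34763 = -13459$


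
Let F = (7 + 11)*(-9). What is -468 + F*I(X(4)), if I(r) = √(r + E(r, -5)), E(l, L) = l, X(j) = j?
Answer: -468 - 324*√2 ≈ -926.21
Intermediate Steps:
F = -162 (F = 18*(-9) = -162)
I(r) = √2*√r (I(r) = √(r + r) = √(2*r) = √2*√r)
-468 + F*I(X(4)) = -468 - 162*√2*√4 = -468 - 162*√2*2 = -468 - 324*√2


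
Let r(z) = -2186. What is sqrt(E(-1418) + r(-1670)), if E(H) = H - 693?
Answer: I*sqrt(4297) ≈ 65.552*I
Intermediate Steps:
E(H) = -693 + H
sqrt(E(-1418) + r(-1670)) = sqrt((-693 - 1418) - 2186) = sqrt(-2111 - 2186) = sqrt(-4297) = I*sqrt(4297)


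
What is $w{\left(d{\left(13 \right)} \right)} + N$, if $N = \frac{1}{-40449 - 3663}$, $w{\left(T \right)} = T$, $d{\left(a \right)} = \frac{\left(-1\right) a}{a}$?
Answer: $- \frac{44113}{44112} \approx -1.0$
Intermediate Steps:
$d{\left(a \right)} = -1$
$N = - \frac{1}{44112}$ ($N = \frac{1}{-44112} = - \frac{1}{44112} \approx -2.267 \cdot 10^{-5}$)
$w{\left(d{\left(13 \right)} \right)} + N = -1 - \frac{1}{44112} = - \frac{44113}{44112}$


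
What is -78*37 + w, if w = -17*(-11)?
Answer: -2699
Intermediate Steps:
w = 187
-78*37 + w = -78*37 + 187 = -2886 + 187 = -2699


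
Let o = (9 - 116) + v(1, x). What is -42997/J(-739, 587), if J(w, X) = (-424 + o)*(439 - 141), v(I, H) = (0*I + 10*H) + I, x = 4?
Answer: 42997/146020 ≈ 0.29446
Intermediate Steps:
v(I, H) = I + 10*H (v(I, H) = (0 + 10*H) + I = 10*H + I = I + 10*H)
o = -66 (o = (9 - 116) + (1 + 10*4) = -107 + (1 + 40) = -107 + 41 = -66)
J(w, X) = -146020 (J(w, X) = (-424 - 66)*(439 - 141) = -490*298 = -146020)
-42997/J(-739, 587) = -42997/(-146020) = -42997*(-1/146020) = 42997/146020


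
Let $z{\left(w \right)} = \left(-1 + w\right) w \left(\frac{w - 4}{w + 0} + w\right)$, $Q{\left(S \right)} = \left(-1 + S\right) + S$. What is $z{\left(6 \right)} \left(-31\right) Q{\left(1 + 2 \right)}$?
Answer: $-29450$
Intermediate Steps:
$Q{\left(S \right)} = -1 + 2 S$
$z{\left(w \right)} = w \left(-1 + w\right) \left(w + \frac{-4 + w}{w}\right)$ ($z{\left(w \right)} = w \left(-1 + w\right) \left(\frac{-4 + w}{w} + w\right) = w \left(-1 + w\right) \left(w + \frac{-4 + w}{w}\right)$)
$z{\left(6 \right)} \left(-31\right) Q{\left(1 + 2 \right)} = \left(4 + 6^{3} - 30\right) \left(-31\right) \left(-1 + 2 \left(1 + 2\right)\right) = \left(4 + 216 - 30\right) \left(-31\right) \left(-1 + 2 \cdot 3\right) = 190 \left(-31\right) \left(-1 + 6\right) = \left(-5890\right) 5 = -29450$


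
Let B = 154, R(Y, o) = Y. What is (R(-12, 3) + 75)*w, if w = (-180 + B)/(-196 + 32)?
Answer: 819/82 ≈ 9.9878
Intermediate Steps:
w = 13/82 (w = (-180 + 154)/(-196 + 32) = -26/(-164) = -26*(-1/164) = 13/82 ≈ 0.15854)
(R(-12, 3) + 75)*w = (-12 + 75)*(13/82) = 63*(13/82) = 819/82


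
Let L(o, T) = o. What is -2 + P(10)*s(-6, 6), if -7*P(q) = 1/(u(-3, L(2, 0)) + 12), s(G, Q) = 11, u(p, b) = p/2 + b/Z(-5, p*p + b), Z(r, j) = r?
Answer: -1524/707 ≈ -2.1556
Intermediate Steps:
u(p, b) = p/2 - b/5 (u(p, b) = p/2 + b/(-5) = p*(½) + b*(-⅕) = p/2 - b/5)
P(q) = -10/707 (P(q) = -1/(7*(((½)*(-3) - ⅕*2) + 12)) = -1/(7*((-3/2 - ⅖) + 12)) = -1/(7*(-19/10 + 12)) = -1/(7*101/10) = -⅐*10/101 = -10/707)
-2 + P(10)*s(-6, 6) = -2 - 10/707*11 = -2 - 110/707 = -1524/707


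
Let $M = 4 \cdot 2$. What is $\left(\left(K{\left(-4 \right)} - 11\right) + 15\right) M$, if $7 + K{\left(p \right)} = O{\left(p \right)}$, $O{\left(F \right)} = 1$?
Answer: $-16$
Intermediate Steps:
$K{\left(p \right)} = -6$ ($K{\left(p \right)} = -7 + 1 = -6$)
$M = 8$
$\left(\left(K{\left(-4 \right)} - 11\right) + 15\right) M = \left(\left(-6 - 11\right) + 15\right) 8 = \left(-17 + 15\right) 8 = \left(-2\right) 8 = -16$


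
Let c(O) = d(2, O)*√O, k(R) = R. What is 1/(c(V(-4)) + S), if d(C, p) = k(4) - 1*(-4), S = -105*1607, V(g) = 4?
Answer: -1/168719 ≈ -5.9270e-6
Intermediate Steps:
S = -168735
d(C, p) = 8 (d(C, p) = 4 - 1*(-4) = 4 + 4 = 8)
c(O) = 8*√O
1/(c(V(-4)) + S) = 1/(8*√4 - 168735) = 1/(8*2 - 168735) = 1/(16 - 168735) = 1/(-168719) = -1/168719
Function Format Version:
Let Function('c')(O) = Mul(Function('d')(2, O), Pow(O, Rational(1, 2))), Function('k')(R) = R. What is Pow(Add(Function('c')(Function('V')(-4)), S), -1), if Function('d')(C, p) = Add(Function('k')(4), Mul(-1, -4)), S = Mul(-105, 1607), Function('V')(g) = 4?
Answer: Rational(-1, 168719) ≈ -5.9270e-6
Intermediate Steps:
S = -168735
Function('d')(C, p) = 8 (Function('d')(C, p) = Add(4, Mul(-1, -4)) = Add(4, 4) = 8)
Function('c')(O) = Mul(8, Pow(O, Rational(1, 2)))
Pow(Add(Function('c')(Function('V')(-4)), S), -1) = Pow(Add(Mul(8, Pow(4, Rational(1, 2))), -168735), -1) = Pow(Add(Mul(8, 2), -168735), -1) = Pow(Add(16, -168735), -1) = Pow(-168719, -1) = Rational(-1, 168719)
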